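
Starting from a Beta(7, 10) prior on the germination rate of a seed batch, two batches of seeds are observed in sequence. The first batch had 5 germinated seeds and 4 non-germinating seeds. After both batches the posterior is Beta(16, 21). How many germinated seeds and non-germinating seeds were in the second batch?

4 germinated seeds and 7 non-germinating seeds

Sequential conjugate updates are equivalent to a single update on the pooled data, so total successes = posterior α − prior α and total failures = posterior β − prior β.
Total across both batches: 16−7=9 germinated seeds, 21−10=11 non-germinating seeds.
Subtract the first batch: 9−5=4 germinated seeds and 11−4=7 non-germinating seeds.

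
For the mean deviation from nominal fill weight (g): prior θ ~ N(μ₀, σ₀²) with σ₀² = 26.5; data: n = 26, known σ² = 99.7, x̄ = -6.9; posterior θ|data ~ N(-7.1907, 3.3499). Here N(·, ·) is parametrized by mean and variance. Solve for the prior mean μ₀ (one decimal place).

The posterior mean is a precision-weighted average: μ_n = (τ₀μ₀ + τ_data·x̄)/(τ₀+τ_data), with τ₀=1/σ₀² and τ_data=n/σ².
Here τ₀ = 1/26.5 = 0.037736 and τ_data = 26/99.7 = 0.260782, so τ_n = 0.298518.
Rearranging for μ₀: μ₀ = (μ_n·τ_n − τ_data·x̄)/τ₀ = (-7.1907·0.298518 − 0.260782·-6.9) / 0.037736 = -0.347158/0.037736 ≈ -9.2.

μ₀ = -9.2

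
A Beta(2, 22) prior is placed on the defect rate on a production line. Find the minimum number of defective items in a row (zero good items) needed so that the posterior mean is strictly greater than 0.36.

k = 11

After k defective items and 0 good items the posterior is Beta(2+k, 22), with mean (2+k)/(2+22+k).
Set (2+k)/(24+k) > 0.36 and solve: k > (0.36·24 − 2)/(1 − 0.36) = 10.375.
The smallest integer exceeding 10.375 is 11, and checking k=11: (13)/(35) = 0.3714 > 0.36.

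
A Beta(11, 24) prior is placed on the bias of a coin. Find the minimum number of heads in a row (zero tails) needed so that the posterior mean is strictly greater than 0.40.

After k heads and 0 tails the posterior is Beta(11+k, 24), with mean (11+k)/(11+24+k).
Set (11+k)/(35+k) > 0.40 and solve: k > (0.40·35 − 11)/(1 − 0.40) = 5.000.
The smallest integer exceeding 5.000 is 6.

k = 6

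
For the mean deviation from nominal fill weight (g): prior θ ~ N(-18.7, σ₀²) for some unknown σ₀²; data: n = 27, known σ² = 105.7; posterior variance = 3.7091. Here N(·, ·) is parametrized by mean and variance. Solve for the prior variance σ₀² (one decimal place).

For the Normal–Normal model with known σ², precisions add: τ_n = τ₀ + n/σ².
So 1/σ₀² = 1/3.7091 − 27/105.7 = 0.269607 − 0.255440 = 0.014167.
Hence σ₀² = 1/0.014167 ≈ 70.6.

σ₀² = 70.6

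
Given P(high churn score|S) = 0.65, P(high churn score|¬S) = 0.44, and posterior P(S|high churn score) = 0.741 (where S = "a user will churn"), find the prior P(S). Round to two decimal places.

P(S) = 0.66

Bayes' rule in odds form gives O(S|E) = O(S)·[P(E|S)/P(E|¬S)], hence O(S) = O(S|E)/LR.
Posterior odds = 0.741/(1−0.741) = 2.8610. LR = 0.65/0.44 = 1.4773.
Prior odds = 2.8610/1.4773 = 1.9366, so P(S) = 1.9366/(1+1.9366) ≈ 0.66.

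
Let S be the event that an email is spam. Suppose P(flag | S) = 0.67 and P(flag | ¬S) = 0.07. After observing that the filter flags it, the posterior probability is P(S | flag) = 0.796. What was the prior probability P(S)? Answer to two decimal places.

P(S) = 0.29

Bayes' rule in odds form gives O(S|E) = O(S)·[P(E|S)/P(E|¬S)], hence O(S) = O(S|E)/LR.
Posterior odds = 0.796/(1−0.796) = 3.9020. LR = 0.67/0.07 = 9.5714.
Prior odds = 3.9020/9.5714 = 0.4077, so P(S) = 0.4077/(1+0.4077) ≈ 0.29.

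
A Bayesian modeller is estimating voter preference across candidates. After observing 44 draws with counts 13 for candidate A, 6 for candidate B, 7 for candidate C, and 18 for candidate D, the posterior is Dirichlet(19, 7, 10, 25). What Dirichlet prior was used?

For a Dirichlet(α) prior with multinomial counts c, the posterior is Dirichlet(α + c) componentwise.
Subtract each count from the matching posterior parameter: 19−13=6, 7−6=1, 10−7=3, 25−18=7.

Dirichlet(6, 1, 3, 7)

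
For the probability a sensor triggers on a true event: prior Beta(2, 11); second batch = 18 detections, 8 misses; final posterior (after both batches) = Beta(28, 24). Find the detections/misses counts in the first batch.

Sequential conjugate updates are equivalent to a single update on the pooled data, so total successes = posterior α − prior α and total failures = posterior β − prior β.
Total across both batches: 28−2=26 detections, 24−11=13 misses.
Subtract the second batch: 26−18=8 detections and 13−8=5 misses.

8 detections and 5 misses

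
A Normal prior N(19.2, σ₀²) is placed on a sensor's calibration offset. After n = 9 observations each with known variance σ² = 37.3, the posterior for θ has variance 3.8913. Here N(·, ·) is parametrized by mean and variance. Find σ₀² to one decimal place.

Posterior precision equals prior precision plus data precision: 1/σ_n² = 1/σ₀² + n/σ².
So 1/σ₀² = 1/3.8913 − 9/37.3 = 0.256984 − 0.241287 = 0.015697.
Hence σ₀² = 1/0.015697 ≈ 63.7.

σ₀² = 63.7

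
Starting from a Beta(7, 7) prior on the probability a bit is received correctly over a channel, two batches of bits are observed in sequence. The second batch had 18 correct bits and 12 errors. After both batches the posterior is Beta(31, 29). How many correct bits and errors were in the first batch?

Because Beta–binomial updating is additive in the counts, the combined data contributed (α_post−α_prior, β_post−β_prior) successes and failures.
Total across both batches: 31−7=24 correct bits, 29−7=22 errors.
Subtract the second batch: 24−18=6 correct bits and 22−12=10 errors.

6 correct bits and 10 errors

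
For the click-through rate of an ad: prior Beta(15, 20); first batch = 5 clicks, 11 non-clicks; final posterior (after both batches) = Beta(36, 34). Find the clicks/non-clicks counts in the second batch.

Because Beta–binomial updating is additive in the counts, the combined data contributed (α_post−α_prior, β_post−β_prior) successes and failures.
Total across both batches: 36−15=21 clicks, 34−20=14 non-clicks.
Subtract the first batch: 21−5=16 clicks and 14−11=3 non-clicks.

16 clicks and 3 non-clicks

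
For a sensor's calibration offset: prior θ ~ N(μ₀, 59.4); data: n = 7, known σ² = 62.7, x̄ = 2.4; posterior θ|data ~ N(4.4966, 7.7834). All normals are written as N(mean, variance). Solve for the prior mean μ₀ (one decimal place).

With known observation variance, the Normal–Normal posterior has precision τ_n = τ₀ + n/σ² and mean μ_n = (τ₀μ₀ + (n/σ²)x̄)/τ_n.
Here τ₀ = 1/59.4 = 0.016835 and τ_data = 7/62.7 = 0.111643, so τ_n = 0.128478.
Rearranging for μ₀: μ₀ = (μ_n·τ_n − τ_data·x̄)/τ₀ = (4.4966·0.128478 − 0.111643·2.4) / 0.016835 = 0.309771/0.016835 ≈ 18.4.

μ₀ = 18.4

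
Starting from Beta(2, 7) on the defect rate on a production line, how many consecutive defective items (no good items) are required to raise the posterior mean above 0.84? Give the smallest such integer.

After k defective items and 0 good items the posterior is Beta(2+k, 7), with mean (2+k)/(2+7+k).
Set (2+k)/(9+k) > 0.84 and solve: k > (0.84·9 − 2)/(1 − 0.84) = 34.750.
The smallest integer exceeding 34.750 is 35, and checking k=35: (37)/(44) = 0.8409 > 0.84.

k = 35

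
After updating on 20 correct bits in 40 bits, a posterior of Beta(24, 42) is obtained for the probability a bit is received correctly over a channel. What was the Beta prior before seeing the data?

Under Beta–binomial conjugacy the posterior parameters are (a+s, b+f).
So a = 24 − 20 = 4 and b = 42 − 20 = 22.

Beta(4, 22)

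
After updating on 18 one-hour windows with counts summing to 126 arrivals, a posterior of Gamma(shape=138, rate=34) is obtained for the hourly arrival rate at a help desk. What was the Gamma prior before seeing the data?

Gamma(shape=12, rate=16)

A Gamma(α, β) prior (rate parametrization) on a Poisson rate with n observations summing to S gives posterior Gamma(α+S, β+n).
So α = 138 − 126 = 12 and β = 34 − 18 = 16.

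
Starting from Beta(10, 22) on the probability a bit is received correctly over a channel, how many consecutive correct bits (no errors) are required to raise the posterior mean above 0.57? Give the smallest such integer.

After k correct bits and 0 errors the posterior is Beta(10+k, 22), with mean (10+k)/(10+22+k).
Set (10+k)/(32+k) > 0.57 and solve: k > (0.57·32 − 10)/(1 − 0.57) = 19.163.
The smallest integer exceeding 19.163 is 20, and checking k=20: (30)/(52) = 0.5769 > 0.57.

k = 20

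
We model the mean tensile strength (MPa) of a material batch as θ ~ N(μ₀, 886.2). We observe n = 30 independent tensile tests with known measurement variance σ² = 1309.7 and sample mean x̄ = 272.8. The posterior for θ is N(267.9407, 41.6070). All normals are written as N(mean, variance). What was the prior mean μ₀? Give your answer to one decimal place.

μ₀ = 169.3

The posterior mean is a precision-weighted average: μ_n = (τ₀μ₀ + τ_data·x̄)/(τ₀+τ_data), with τ₀=1/σ₀² and τ_data=n/σ².
Here τ₀ = 1/886.2 = 0.001128 and τ_data = 30/1309.7 = 0.022906, so τ_n = 0.024034.
Rearranging for μ₀: μ₀ = (μ_n·τ_n − τ_data·x̄)/τ₀ = (267.9407·0.024034 − 0.022906·272.8) / 0.001128 = 0.190930/0.001128 ≈ 169.3.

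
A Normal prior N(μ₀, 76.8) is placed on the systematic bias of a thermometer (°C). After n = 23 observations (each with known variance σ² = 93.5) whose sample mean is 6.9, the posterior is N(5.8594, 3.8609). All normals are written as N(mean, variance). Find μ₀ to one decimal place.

μ₀ = -13.8

With known observation variance, the Normal–Normal posterior has precision τ_n = τ₀ + n/σ² and mean μ_n = (τ₀μ₀ + (n/σ²)x̄)/τ_n.
Here τ₀ = 1/76.8 = 0.013021 and τ_data = 23/93.5 = 0.245989, so τ_n = 0.259010.
Rearranging for μ₀: μ₀ = (μ_n·τ_n − τ_data·x̄)/τ₀ = (5.8594·0.259010 − 0.245989·6.9) / 0.013021 = -0.179681/0.013021 ≈ -13.8.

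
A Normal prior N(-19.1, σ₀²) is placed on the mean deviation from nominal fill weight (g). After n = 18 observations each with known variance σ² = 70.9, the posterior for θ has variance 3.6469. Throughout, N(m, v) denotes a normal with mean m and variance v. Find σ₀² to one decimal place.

Posterior precision equals prior precision plus data precision: 1/σ_n² = 1/σ₀² + n/σ².
So 1/σ₀² = 1/3.6469 − 18/70.9 = 0.274205 − 0.253879 = 0.020326.
Hence σ₀² = 1/0.020326 ≈ 49.2.

σ₀² = 49.2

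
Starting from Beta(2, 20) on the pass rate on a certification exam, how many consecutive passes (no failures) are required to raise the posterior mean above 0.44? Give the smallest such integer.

After k passes and 0 failures the posterior is Beta(2+k, 20), with mean (2+k)/(2+20+k).
Set (2+k)/(22+k) > 0.44 and solve: k > (0.44·22 − 2)/(1 − 0.44) = 13.714.
The smallest integer exceeding 13.714 is 14.

k = 14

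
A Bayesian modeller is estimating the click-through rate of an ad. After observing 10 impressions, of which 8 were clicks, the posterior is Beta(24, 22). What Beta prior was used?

Beta(16, 20)

A Beta(a, b) prior with s successes and f failures in binomial data gives a Beta(a+s, b+f) posterior.
Subtract the data counts: 24−8=16, 22−2=20.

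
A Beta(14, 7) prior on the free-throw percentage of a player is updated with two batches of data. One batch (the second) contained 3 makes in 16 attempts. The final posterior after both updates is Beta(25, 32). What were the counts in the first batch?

8 makes and 12 misses

Sequential conjugate updates are equivalent to a single update on the pooled data, so total successes = posterior α − prior α and total failures = posterior β − prior β.
Total across both batches: 25−14=11 makes, 32−7=25 misses.
Subtract the second batch: 11−3=8 makes and 25−13=12 misses.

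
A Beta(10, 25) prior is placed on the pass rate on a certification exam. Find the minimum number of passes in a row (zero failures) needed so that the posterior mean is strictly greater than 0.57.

After k passes and 0 failures the posterior is Beta(10+k, 25), with mean (10+k)/(10+25+k).
Set (10+k)/(35+k) > 0.57 and solve: k > (0.57·35 − 10)/(1 − 0.57) = 23.140.
The smallest integer exceeding 23.140 is 24, and checking k=24: (34)/(59) = 0.5763 > 0.57.

k = 24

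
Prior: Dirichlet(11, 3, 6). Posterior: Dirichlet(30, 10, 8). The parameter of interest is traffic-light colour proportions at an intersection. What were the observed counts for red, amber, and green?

counts (19, 7, 2)

For a Dirichlet(α) prior with multinomial counts c, the posterior is Dirichlet(α + c) componentwise.
Counts are posterior − prior componentwise: 30−11=19, 10−3=7, 8−6=2.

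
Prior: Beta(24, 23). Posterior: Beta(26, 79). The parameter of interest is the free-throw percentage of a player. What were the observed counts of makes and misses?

2 makes and 56 misses

Under Beta–binomial conjugacy the posterior parameters are (α+s, β+f).
So s = 26 − 24 = 2 and f = 79 − 23 = 56.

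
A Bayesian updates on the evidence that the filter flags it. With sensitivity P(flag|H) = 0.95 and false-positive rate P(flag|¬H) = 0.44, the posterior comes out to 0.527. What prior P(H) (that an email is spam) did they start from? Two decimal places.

Bayes' rule in odds form gives O(H|E) = O(H)·[P(E|H)/P(E|¬H)], hence O(H) = O(H|E)/LR.
Posterior odds = 0.527/(1−0.527) = 1.1142. LR = 0.95/0.44 = 2.1591.
Prior odds = 1.1142/2.1591 = 0.5160, so P(H) = 0.5160/(1+0.5160) ≈ 0.34.

P(H) = 0.34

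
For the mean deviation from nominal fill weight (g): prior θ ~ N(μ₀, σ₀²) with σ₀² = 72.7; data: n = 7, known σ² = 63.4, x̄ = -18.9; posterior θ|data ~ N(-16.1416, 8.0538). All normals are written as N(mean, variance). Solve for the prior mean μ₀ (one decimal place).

μ₀ = 6.0

The posterior mean is a precision-weighted average: μ_n = (τ₀μ₀ + τ_data·x̄)/(τ₀+τ_data), with τ₀=1/σ₀² and τ_data=n/σ².
Here τ₀ = 1/72.7 = 0.013755 and τ_data = 7/63.4 = 0.110410, so τ_n = 0.124165.
Rearranging for μ₀: μ₀ = (μ_n·τ_n − τ_data·x̄)/τ₀ = (-16.1416·0.124165 − 0.110410·-18.9) / 0.013755 = 0.082527/0.013755 ≈ 6.0.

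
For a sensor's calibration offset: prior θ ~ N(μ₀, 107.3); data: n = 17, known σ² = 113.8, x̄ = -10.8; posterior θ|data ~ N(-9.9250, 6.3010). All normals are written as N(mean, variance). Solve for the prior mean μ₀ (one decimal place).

With known observation variance, the Normal–Normal posterior has precision τ_n = τ₀ + n/σ² and mean μ_n = (τ₀μ₀ + (n/σ²)x̄)/τ_n.
Here τ₀ = 1/107.3 = 0.009320 and τ_data = 17/113.8 = 0.149385, so τ_n = 0.158705.
Rearranging for μ₀: μ₀ = (μ_n·τ_n − τ_data·x̄)/τ₀ = (-9.9250·0.158705 − 0.149385·-10.8) / 0.009320 = 0.038211/0.009320 ≈ 4.1.

μ₀ = 4.1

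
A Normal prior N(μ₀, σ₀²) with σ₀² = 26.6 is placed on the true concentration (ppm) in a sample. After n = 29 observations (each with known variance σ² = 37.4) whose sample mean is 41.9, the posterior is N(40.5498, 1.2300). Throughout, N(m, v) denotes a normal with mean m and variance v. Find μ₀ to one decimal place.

μ₀ = 12.7

With known observation variance, the Normal–Normal posterior has precision τ_n = τ₀ + n/σ² and mean μ_n = (τ₀μ₀ + (n/σ²)x̄)/τ_n.
Here τ₀ = 1/26.6 = 0.037594 and τ_data = 29/37.4 = 0.775401, so τ_n = 0.812995.
Rearranging for μ₀: μ₀ = (μ_n·τ_n − τ_data·x̄)/τ₀ = (40.5498·0.812995 − 0.775401·41.9) / 0.037594 = 0.477483/0.037594 ≈ 12.7.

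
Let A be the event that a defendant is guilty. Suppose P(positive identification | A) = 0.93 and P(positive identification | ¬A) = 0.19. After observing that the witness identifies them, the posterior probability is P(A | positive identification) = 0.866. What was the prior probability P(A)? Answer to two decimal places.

Bayes' rule in odds form gives O(A|E) = O(A)·[P(E|A)/P(E|¬A)], hence O(A) = O(A|E)/LR.
Posterior odds = 0.866/(1−0.866) = 6.4627. LR = 0.93/0.19 = 4.8947.
Prior odds = 6.4627/4.8947 = 1.3203, so P(A) = 1.3203/(1+1.3203) ≈ 0.57.

P(A) = 0.57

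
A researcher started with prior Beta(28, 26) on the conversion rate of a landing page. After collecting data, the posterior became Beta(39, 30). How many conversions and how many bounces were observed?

A Beta(α, β) prior with s successes and f failures in binomial data gives a Beta(α+s, β+f) posterior.
So s = 39 − 28 = 11 and f = 30 − 26 = 4.

11 conversions and 4 bounces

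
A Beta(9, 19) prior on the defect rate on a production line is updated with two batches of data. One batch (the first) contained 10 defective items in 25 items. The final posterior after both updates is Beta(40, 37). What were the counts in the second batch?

21 defective items and 3 good items

Sequential conjugate updates are equivalent to a single update on the pooled data, so total successes = posterior α − prior α and total failures = posterior β − prior β.
Total across both batches: 40−9=31 defective items, 37−19=18 good items.
Subtract the first batch: 31−10=21 defective items and 18−15=3 good items.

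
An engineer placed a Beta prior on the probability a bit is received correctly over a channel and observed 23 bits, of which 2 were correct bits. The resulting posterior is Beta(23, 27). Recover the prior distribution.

A Beta(α, β) prior with s successes and f failures in binomial data gives a Beta(α+s, β+f) posterior.
Subtract the data counts: 23−2=21, 27−21=6.

Beta(21, 6)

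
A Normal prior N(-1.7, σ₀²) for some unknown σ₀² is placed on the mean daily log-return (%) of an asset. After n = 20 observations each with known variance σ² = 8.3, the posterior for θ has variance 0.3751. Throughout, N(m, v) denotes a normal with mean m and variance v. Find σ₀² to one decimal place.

For the Normal–Normal model with known σ², precisions add: τ_n = τ₀ + n/σ².
So 1/σ₀² = 1/0.3751 − 20/8.3 = 2.665956 − 2.409639 = 0.256317.
Hence σ₀² = 1/0.256317 ≈ 3.9.

σ₀² = 3.9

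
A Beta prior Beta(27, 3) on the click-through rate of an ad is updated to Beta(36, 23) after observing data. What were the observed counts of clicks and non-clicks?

Under Beta–binomial conjugacy the posterior parameters are (a+s, b+f).
So s = 36 − 27 = 9 and f = 23 − 3 = 20.

9 clicks and 20 non-clicks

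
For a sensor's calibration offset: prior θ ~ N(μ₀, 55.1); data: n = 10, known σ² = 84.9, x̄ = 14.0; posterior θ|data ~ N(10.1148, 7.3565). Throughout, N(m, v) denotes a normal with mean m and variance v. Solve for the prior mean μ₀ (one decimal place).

The posterior mean is a precision-weighted average: μ_n = (τ₀μ₀ + τ_data·x̄)/(τ₀+τ_data), with τ₀=1/σ₀² and τ_data=n/σ².
Here τ₀ = 1/55.1 = 0.018149 and τ_data = 10/84.9 = 0.117786, so τ_n = 0.135935.
Rearranging for μ₀: μ₀ = (μ_n·τ_n − τ_data·x̄)/τ₀ = (10.1148·0.135935 − 0.117786·14.0) / 0.018149 = -0.274049/0.018149 ≈ -15.1.

μ₀ = -15.1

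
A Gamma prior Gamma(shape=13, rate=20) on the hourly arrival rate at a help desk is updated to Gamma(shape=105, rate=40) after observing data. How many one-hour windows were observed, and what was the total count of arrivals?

Gamma–Poisson conjugacy: posterior shape = α + Σxᵢ, posterior rate = β + n.
Matching: Σxᵢ = 105 − 13 = 92 and n = 40 − 20 = 20.

n = 20 one-hour windows with total 92 arrivals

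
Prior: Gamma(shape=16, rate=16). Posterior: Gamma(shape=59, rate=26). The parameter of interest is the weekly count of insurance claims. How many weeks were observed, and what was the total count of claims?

n = 10 weeks with total 43 claims

Gamma–Poisson conjugacy: posterior shape = α + Σxᵢ, posterior rate = β + n.
Matching: Σxᵢ = 59 − 16 = 43 and n = 26 − 16 = 10.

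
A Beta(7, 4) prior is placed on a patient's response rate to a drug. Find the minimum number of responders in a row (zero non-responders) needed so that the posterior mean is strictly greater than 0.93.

k = 47

After k responders and 0 non-responders the posterior is Beta(7+k, 4), with mean (7+k)/(7+4+k).
Set (7+k)/(11+k) > 0.93 and solve: k > (0.93·11 − 7)/(1 − 0.93) = 46.143.
The smallest integer exceeding 46.143 is 47, and checking k=47: (54)/(58) = 0.9310 > 0.93.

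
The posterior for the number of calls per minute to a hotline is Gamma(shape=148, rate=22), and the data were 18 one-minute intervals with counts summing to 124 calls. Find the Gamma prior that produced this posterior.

A Gamma(α, β) prior (rate parametrization) on a Poisson rate with n observations summing to S gives posterior Gamma(α+S, β+n).
So α = 148 − 124 = 24 and β = 22 − 18 = 4.

Gamma(shape=24, rate=4)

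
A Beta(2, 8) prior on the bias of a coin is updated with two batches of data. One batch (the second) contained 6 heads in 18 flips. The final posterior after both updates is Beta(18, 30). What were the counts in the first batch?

Because Beta–binomial updating is additive in the counts, the combined data contributed (α_post−α_prior, β_post−β_prior) successes and failures.
Total across both batches: 18−2=16 heads, 30−8=22 tails.
Subtract the second batch: 16−6=10 heads and 22−12=10 tails.

10 heads and 10 tails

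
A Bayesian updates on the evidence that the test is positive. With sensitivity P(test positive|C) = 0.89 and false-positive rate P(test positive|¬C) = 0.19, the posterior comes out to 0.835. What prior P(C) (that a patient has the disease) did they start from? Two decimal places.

P(C) = 0.52

Bayes' rule in odds form gives O(C|E) = O(C)·[P(E|C)/P(E|¬C)], hence O(C) = O(C|E)/LR.
Posterior odds = 0.835/(1−0.835) = 5.0606. LR = 0.89/0.19 = 4.6842.
Prior odds = 5.0606/4.6842 = 1.0804, so P(C) = 1.0804/(1+1.0804) ≈ 0.52.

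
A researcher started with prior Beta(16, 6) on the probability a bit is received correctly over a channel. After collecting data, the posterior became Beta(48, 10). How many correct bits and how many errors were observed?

32 correct bits and 4 errors

Under Beta–binomial conjugacy the posterior parameters are (a+s, b+f).
So s = 48 − 16 = 32 and f = 10 − 6 = 4.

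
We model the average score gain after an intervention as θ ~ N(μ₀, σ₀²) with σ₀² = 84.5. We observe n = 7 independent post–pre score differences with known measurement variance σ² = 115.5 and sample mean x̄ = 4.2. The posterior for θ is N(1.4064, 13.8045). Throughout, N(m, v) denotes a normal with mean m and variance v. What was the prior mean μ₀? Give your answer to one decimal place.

μ₀ = -12.9

The posterior mean is a precision-weighted average: μ_n = (τ₀μ₀ + τ_data·x̄)/(τ₀+τ_data), with τ₀=1/σ₀² and τ_data=n/σ².
Here τ₀ = 1/84.5 = 0.011834 and τ_data = 7/115.5 = 0.060606, so τ_n = 0.072440.
Rearranging for μ₀: μ₀ = (μ_n·τ_n − τ_data·x̄)/τ₀ = (1.4064·0.072440 − 0.060606·4.2) / 0.011834 = -0.152666/0.011834 ≈ -12.9.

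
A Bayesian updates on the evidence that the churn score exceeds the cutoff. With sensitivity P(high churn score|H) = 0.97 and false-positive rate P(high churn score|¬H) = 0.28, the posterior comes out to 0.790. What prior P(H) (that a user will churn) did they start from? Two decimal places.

Bayes' rule in odds form gives O(H|E) = O(H)·[P(E|H)/P(E|¬H)], hence O(H) = O(H|E)/LR.
Posterior odds = 0.790/(1−0.790) = 3.7619. LR = 0.97/0.28 = 3.4643.
Prior odds = 3.7619/3.4643 = 1.0859, so P(H) = 1.0859/(1+1.0859) ≈ 0.52.

P(H) = 0.52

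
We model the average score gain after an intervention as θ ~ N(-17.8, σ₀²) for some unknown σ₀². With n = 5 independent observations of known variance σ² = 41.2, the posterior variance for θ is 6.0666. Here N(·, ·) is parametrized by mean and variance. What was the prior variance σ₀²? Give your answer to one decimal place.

Posterior precision equals prior precision plus data precision: 1/σ_n² = 1/σ₀² + n/σ².
So 1/σ₀² = 1/6.0666 − 5/41.2 = 0.164837 − 0.121359 = 0.043478.
Hence σ₀² = 1/0.043478 ≈ 23.0.

σ₀² = 23.0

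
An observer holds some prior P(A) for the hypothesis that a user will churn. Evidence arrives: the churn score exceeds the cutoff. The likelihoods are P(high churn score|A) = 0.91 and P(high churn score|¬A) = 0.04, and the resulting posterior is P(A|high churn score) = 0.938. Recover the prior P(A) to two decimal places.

Bayes' rule in odds form gives O(A|E) = O(A)·[P(E|A)/P(E|¬A)], hence O(A) = O(A|E)/LR.
Posterior odds = 0.938/(1−0.938) = 15.1290. LR = 0.91/0.04 = 22.7500.
Prior odds = 15.1290/22.7500 = 0.6650, so P(A) = 0.6650/(1+0.6650) ≈ 0.40.

P(A) = 0.40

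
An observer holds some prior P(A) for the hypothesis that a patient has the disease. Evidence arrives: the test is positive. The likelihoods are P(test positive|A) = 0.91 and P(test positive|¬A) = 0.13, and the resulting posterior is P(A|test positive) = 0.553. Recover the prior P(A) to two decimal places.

Bayes' rule in odds form gives O(A|E) = O(A)·[P(E|A)/P(E|¬A)], hence O(A) = O(A|E)/LR.
Posterior odds = 0.553/(1−0.553) = 1.2371. LR = 0.91/0.13 = 7.0000.
Prior odds = 1.2371/7.0000 = 0.1767, so P(A) = 0.1767/(1+0.1767) ≈ 0.15.

P(A) = 0.15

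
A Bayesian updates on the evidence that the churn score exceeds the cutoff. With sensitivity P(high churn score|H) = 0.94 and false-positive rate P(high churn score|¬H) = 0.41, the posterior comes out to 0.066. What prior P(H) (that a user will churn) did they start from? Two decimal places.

Bayes' rule in odds form gives O(H|E) = O(H)·[P(E|H)/P(E|¬H)], hence O(H) = O(H|E)/LR.
Posterior odds = 0.066/(1−0.066) = 0.0707. LR = 0.94/0.41 = 2.2927.
Prior odds = 0.0707/2.2927 = 0.0308, so P(H) = 0.0308/(1+0.0308) ≈ 0.03.

P(H) = 0.03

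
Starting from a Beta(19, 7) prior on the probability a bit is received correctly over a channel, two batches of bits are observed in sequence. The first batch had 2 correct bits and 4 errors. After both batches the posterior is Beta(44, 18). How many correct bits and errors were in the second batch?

Because Beta–binomial updating is additive in the counts, the combined data contributed (α_post−α_prior, β_post−β_prior) successes and failures.
Total across both batches: 44−19=25 correct bits, 18−7=11 errors.
Subtract the first batch: 25−2=23 correct bits and 11−4=7 errors.

23 correct bits and 7 errors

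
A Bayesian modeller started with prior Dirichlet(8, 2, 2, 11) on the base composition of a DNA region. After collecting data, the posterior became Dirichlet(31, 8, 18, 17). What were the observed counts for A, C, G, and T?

counts (23, 6, 16, 6)

For a Dirichlet(α) prior with multinomial counts c, the posterior is Dirichlet(α + c) componentwise.
Counts are posterior − prior componentwise: 31−8=23, 8−2=6, 18−2=16, 17−11=6.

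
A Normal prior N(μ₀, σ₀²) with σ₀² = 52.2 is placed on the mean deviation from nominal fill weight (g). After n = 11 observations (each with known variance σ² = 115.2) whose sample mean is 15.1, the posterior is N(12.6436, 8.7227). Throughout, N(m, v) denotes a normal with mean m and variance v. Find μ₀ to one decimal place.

The posterior mean is a precision-weighted average: μ_n = (τ₀μ₀ + τ_data·x̄)/(τ₀+τ_data), with τ₀=1/σ₀² and τ_data=n/σ².
Here τ₀ = 1/52.2 = 0.019157 and τ_data = 11/115.2 = 0.095486, so τ_n = 0.114643.
Rearranging for μ₀: μ₀ = (μ_n·τ_n − τ_data·x̄)/τ₀ = (12.6436·0.114643 − 0.095486·15.1) / 0.019157 = 0.007662/0.019157 ≈ 0.4.

μ₀ = 0.4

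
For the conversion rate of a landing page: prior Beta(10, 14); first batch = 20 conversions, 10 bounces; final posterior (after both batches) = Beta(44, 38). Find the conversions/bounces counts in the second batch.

14 conversions and 14 bounces

Because Beta–binomial updating is additive in the counts, the combined data contributed (α_post−α_prior, β_post−β_prior) successes and failures.
Total across both batches: 44−10=34 conversions, 38−14=24 bounces.
Subtract the first batch: 34−20=14 conversions and 24−10=14 bounces.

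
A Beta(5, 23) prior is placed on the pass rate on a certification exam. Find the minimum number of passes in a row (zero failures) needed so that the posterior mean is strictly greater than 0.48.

After k passes and 0 failures the posterior is Beta(5+k, 23), with mean (5+k)/(5+23+k).
Set (5+k)/(28+k) > 0.48 and solve: k > (0.48·28 − 5)/(1 − 0.48) = 16.231.
The smallest integer exceeding 16.231 is 17.

k = 17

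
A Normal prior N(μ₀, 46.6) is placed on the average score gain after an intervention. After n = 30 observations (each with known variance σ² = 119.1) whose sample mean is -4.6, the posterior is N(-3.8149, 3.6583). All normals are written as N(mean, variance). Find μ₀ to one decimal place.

The posterior mean is a precision-weighted average: μ_n = (τ₀μ₀ + τ_data·x̄)/(τ₀+τ_data), with τ₀=1/σ₀² and τ_data=n/σ².
Here τ₀ = 1/46.6 = 0.021459 and τ_data = 30/119.1 = 0.251889, so τ_n = 0.273348.
Rearranging for μ₀: μ₀ = (μ_n·τ_n − τ_data·x̄)/τ₀ = (-3.8149·0.273348 − 0.251889·-4.6) / 0.021459 = 0.115894/0.021459 ≈ 5.4.

μ₀ = 5.4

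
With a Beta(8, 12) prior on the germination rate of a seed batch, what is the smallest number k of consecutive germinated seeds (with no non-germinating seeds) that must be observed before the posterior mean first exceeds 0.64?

After k germinated seeds and 0 non-germinating seeds the posterior is Beta(8+k, 12), with mean (8+k)/(8+12+k).
Set (8+k)/(20+k) > 0.64 and solve: k > (0.64·20 − 8)/(1 − 0.64) = 13.333.
The smallest integer exceeding 13.333 is 14, and checking k=14: (22)/(34) = 0.6471 > 0.64.

k = 14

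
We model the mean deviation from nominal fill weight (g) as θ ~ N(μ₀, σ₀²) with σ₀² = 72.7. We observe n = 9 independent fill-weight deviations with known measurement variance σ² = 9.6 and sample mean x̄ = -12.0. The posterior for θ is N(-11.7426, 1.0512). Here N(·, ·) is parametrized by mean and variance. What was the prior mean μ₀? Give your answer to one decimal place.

The posterior mean is a precision-weighted average: μ_n = (τ₀μ₀ + τ_data·x̄)/(τ₀+τ_data), with τ₀=1/σ₀² and τ_data=n/σ².
Here τ₀ = 1/72.7 = 0.013755 and τ_data = 9/9.6 = 0.937500, so τ_n = 0.951255.
Rearranging for μ₀: μ₀ = (μ_n·τ_n − τ_data·x̄)/τ₀ = (-11.7426·0.951255 − 0.937500·-12.0) / 0.013755 = 0.079793/0.013755 ≈ 5.8.

μ₀ = 5.8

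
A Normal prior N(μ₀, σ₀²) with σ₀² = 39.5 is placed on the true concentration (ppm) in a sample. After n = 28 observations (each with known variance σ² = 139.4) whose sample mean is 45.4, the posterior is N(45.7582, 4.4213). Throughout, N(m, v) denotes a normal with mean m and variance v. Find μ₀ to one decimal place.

With known observation variance, the Normal–Normal posterior has precision τ_n = τ₀ + n/σ² and mean μ_n = (τ₀μ₀ + (n/σ²)x̄)/τ_n.
Here τ₀ = 1/39.5 = 0.025316 and τ_data = 28/139.4 = 0.200861, so τ_n = 0.226177.
Rearranging for μ₀: μ₀ = (μ_n·τ_n − τ_data·x̄)/τ₀ = (45.7582·0.226177 − 0.200861·45.4) / 0.025316 = 1.230363/0.025316 ≈ 48.6.

μ₀ = 48.6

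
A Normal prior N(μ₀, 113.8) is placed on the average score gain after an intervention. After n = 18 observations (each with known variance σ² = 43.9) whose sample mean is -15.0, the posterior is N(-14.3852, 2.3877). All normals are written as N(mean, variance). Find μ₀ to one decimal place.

With known observation variance, the Normal–Normal posterior has precision τ_n = τ₀ + n/σ² and mean μ_n = (τ₀μ₀ + (n/σ²)x̄)/τ_n.
Here τ₀ = 1/113.8 = 0.008787 and τ_data = 18/43.9 = 0.410023, so τ_n = 0.418810.
Rearranging for μ₀: μ₀ = (μ_n·τ_n − τ_data·x̄)/τ₀ = (-14.3852·0.418810 − 0.410023·-15.0) / 0.008787 = 0.125679/0.008787 ≈ 14.3.

μ₀ = 14.3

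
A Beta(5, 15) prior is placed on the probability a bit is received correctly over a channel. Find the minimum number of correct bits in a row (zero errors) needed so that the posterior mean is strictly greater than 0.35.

k = 4

After k correct bits and 0 errors the posterior is Beta(5+k, 15), with mean (5+k)/(5+15+k).
Set (5+k)/(20+k) > 0.35 and solve: k > (0.35·20 − 5)/(1 − 0.35) = 3.077.
The smallest integer exceeding 3.077 is 4.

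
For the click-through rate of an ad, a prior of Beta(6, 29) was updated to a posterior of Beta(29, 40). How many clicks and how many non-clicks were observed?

23 clicks and 11 non-clicks

A Beta(a, b) prior with s successes and f failures in binomial data gives a Beta(a+s, b+f) posterior.
So s = 29 − 6 = 23 and f = 40 − 29 = 11.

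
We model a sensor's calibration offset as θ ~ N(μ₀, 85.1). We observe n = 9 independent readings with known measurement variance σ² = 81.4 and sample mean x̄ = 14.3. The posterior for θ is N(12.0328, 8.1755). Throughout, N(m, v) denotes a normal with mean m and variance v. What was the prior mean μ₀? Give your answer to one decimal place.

With known observation variance, the Normal–Normal posterior has precision τ_n = τ₀ + n/σ² and mean μ_n = (τ₀μ₀ + (n/σ²)x̄)/τ_n.
Here τ₀ = 1/85.1 = 0.011751 and τ_data = 9/81.4 = 0.110565, so τ_n = 0.122316.
Rearranging for μ₀: μ₀ = (μ_n·τ_n − τ_data·x̄)/τ₀ = (12.0328·0.122316 − 0.110565·14.3) / 0.011751 = -0.109276/0.011751 ≈ -9.3.

μ₀ = -9.3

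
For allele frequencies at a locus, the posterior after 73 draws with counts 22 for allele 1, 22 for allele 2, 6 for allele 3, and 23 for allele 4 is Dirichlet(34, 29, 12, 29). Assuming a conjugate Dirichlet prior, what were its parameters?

Dirichlet(12, 7, 6, 6)

For a Dirichlet(α) prior with multinomial counts c, the posterior is Dirichlet(α + c) componentwise.
Subtract each count from the matching posterior parameter: 34−22=12, 29−22=7, 12−6=6, 29−23=6.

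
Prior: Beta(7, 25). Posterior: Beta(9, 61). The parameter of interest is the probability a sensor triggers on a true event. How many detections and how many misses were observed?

2 detections and 36 misses

Under Beta–binomial conjugacy the posterior parameters are (a+s, b+f).
Match parameters: s=9−7=2, f=61−25=36.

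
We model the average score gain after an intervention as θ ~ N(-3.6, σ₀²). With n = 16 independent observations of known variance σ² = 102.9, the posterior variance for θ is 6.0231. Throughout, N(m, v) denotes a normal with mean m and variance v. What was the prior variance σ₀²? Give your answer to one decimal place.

For the Normal–Normal model with known σ², precisions add: τ_n = τ₀ + n/σ².
So 1/σ₀² = 1/6.0231 − 16/102.9 = 0.166027 − 0.155491 = 0.010536.
Hence σ₀² = 1/0.010536 ≈ 94.9.

σ₀² = 94.9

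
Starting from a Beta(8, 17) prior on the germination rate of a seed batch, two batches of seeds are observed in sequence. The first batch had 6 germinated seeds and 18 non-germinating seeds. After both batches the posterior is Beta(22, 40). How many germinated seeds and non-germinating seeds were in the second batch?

8 germinated seeds and 5 non-germinating seeds

Sequential conjugate updates are equivalent to a single update on the pooled data, so total successes = posterior α − prior α and total failures = posterior β − prior β.
Total across both batches: 22−8=14 germinated seeds, 40−17=23 non-germinating seeds.
Subtract the first batch: 14−6=8 germinated seeds and 23−18=5 non-germinating seeds.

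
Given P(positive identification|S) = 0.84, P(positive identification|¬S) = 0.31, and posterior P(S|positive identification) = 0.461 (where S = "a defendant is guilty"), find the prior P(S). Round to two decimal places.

Bayes' rule in odds form gives O(S|E) = O(S)·[P(E|S)/P(E|¬S)], hence O(S) = O(S|E)/LR.
Posterior odds = 0.461/(1−0.461) = 0.8553. LR = 0.84/0.31 = 2.7097.
Prior odds = 0.8553/2.7097 = 0.3156, so P(S) = 0.3156/(1+0.3156) ≈ 0.24.

P(S) = 0.24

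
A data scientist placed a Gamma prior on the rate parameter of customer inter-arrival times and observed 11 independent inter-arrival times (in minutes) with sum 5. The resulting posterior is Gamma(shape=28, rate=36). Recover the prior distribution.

Gamma(shape=17, rate=31)

For an exponential likelihood with a Gamma(α, β) prior on the rate, n observations with total T give posterior Gamma(α+n, β+T).
So α = 28 − 11 = 17 and β = 36 − 5 = 31.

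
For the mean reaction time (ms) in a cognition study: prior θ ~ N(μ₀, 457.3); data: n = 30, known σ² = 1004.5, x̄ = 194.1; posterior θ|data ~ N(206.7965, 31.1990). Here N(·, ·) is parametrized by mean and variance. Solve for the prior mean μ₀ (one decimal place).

μ₀ = 380.2

With known observation variance, the Normal–Normal posterior has precision τ_n = τ₀ + n/σ² and mean μ_n = (τ₀μ₀ + (n/σ²)x̄)/τ_n.
Here τ₀ = 1/457.3 = 0.002187 and τ_data = 30/1004.5 = 0.029866, so τ_n = 0.032053.
Rearranging for μ₀: μ₀ = (μ_n·τ_n − τ_data·x̄)/τ₀ = (206.7965·0.032053 − 0.029866·194.1) / 0.002187 = 0.831458/0.002187 ≈ 380.2.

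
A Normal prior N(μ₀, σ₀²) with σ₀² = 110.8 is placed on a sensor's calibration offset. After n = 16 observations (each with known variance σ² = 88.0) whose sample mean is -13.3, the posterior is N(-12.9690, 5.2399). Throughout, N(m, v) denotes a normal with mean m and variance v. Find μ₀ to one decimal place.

μ₀ = -6.3

With known observation variance, the Normal–Normal posterior has precision τ_n = τ₀ + n/σ² and mean μ_n = (τ₀μ₀ + (n/σ²)x̄)/τ_n.
Here τ₀ = 1/110.8 = 0.009025 and τ_data = 16/88.0 = 0.181818, so τ_n = 0.190843.
Rearranging for μ₀: μ₀ = (μ_n·τ_n − τ_data·x̄)/τ₀ = (-12.9690·0.190843 − 0.181818·-13.3) / 0.009025 = -0.056863/0.009025 ≈ -6.3.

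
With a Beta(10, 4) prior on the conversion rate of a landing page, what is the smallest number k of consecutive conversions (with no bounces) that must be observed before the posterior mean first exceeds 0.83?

After k conversions and 0 bounces the posterior is Beta(10+k, 4), with mean (10+k)/(10+4+k).
Set (10+k)/(14+k) > 0.83 and solve: k > (0.83·14 − 10)/(1 − 0.83) = 9.529.
The smallest integer exceeding 9.529 is 10, and checking k=10: (20)/(24) = 0.8333 > 0.83.

k = 10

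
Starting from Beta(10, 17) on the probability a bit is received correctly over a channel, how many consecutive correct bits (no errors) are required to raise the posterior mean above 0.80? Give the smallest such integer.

After k correct bits and 0 errors the posterior is Beta(10+k, 17), with mean (10+k)/(10+17+k).
Set (10+k)/(27+k) > 0.80 and solve: k > (0.80·27 − 10)/(1 − 0.80) = 58.000.
The smallest integer exceeding 58.000 is 59.

k = 59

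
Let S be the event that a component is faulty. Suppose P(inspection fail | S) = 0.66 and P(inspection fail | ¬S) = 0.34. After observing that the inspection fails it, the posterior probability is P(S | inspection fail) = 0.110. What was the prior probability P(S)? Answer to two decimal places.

In odds form, posterior odds = prior odds × likelihood ratio, so prior odds = posterior odds ÷ LR.
Posterior odds = 0.110/(1−0.110) = 0.1236. LR = 0.66/0.34 = 1.9412.
Prior odds = 0.1236/1.9412 = 0.0637, so P(S) = 0.0637/(1+0.0637) ≈ 0.06.

P(S) = 0.06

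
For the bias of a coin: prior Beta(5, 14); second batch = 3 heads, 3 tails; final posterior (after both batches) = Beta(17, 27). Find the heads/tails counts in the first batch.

9 heads and 10 tails

Because Beta–binomial updating is additive in the counts, the combined data contributed (α_post−α_prior, β_post−β_prior) successes and failures.
Total across both batches: 17−5=12 heads, 27−14=13 tails.
Subtract the second batch: 12−3=9 heads and 13−3=10 tails.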